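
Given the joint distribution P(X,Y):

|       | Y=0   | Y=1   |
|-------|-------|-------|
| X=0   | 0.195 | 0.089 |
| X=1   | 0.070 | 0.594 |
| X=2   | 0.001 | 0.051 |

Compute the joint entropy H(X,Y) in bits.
1.7144 bits

H(X,Y) = -Σ_{x,y} P(x,y) log₂ P(x,y). Per-cell terms -P(x,y)·log₂P(x,y):
  X=0: 0.45990, 0.31061
  X=1: 0.26856, 0.44637
  X=2: 0.00997, 0.21896
Sum of the 6 terms: H(X,Y) = 1.7144 bits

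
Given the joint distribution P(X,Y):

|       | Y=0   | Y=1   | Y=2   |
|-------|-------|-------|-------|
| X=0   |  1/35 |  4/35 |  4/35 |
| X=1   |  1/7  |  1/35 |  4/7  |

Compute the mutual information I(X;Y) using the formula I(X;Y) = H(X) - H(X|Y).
0.1621 bits

I(X;Y) = H(X) - H(X|Y)

Marginal of X (row sums):
  P(X=0) = 1/35 + 4/35 + 4/35 = 9/35
  P(X=1) = 1/7 + 1/35 + 4/7 = 26/35
H(X) = -[(9/35)·log₂(9/35) + (26/35)·log₂(26/35)]
  = 0.5038 + 0.3186 = 0.8224 bits

Marginal of Y (column sums):
  P(Y=0) = 1/35 + 1/7 = 6/35
  P(Y=1) = 4/35 + 1/35 = 1/7
  P(Y=2) = 4/35 + 4/7 = 24/35
H(X|Y) = Σ_y P(y)·H(X|Y=y):
  Y=0: P(Y=0) = 6/35, P(X|Y=0) = (1/6, 5/6) → H(X|Y=0) = 0.6500
  Y=1: P(Y=1) = 1/7, P(X|Y=1) = (4/5, 1/5) → H(X|Y=1) = 0.7219
  Y=2: P(Y=2) = 24/35, P(X|Y=2) = (1/6, 5/6) → H(X|Y=2) = 0.6500
H(X|Y) = (6/35)·0.6500 + (1/7)·0.7219 + (24/35)·0.6500 = 0.6603 bits

I(X;Y) = H(X) - H(X|Y) = 0.8224 - 0.6603 = 0.1621 bits

Cross-check via I(X;Y) = H(X) + H(Y) - H(X,Y): computing H(Y) from the column sums and H(X,Y) from the 6 cells in the same way gives H(Y) = 1.2105 bits and H(X,Y) = 1.8708 bits, so
I(X;Y) = 0.8224 + 1.2105 - 1.8708 = 0.1621 bits ✓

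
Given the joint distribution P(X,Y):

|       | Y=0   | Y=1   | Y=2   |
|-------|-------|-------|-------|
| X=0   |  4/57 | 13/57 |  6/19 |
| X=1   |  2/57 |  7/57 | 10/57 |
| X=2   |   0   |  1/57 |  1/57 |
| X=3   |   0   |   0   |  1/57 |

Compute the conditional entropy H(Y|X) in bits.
1.3368 bits

H(Y|X) = H(X,Y) - H(X)

H(X,Y) = -Σ_{x,y} P(x,y) log₂ P(x,y). Per-cell terms -P(x,y)·log₂P(x,y):
  X=0: 0.26897, 0.48635, 0.52515
  X=1: 0.16958, 0.37156, 0.44052
  X=2: 0.00000, 0.10233, 0.10233
  X=3: 0.00000, 0.00000, 0.10233
  (cells with P = 0 contribute 0)
Sum of the 12 terms: H(X,Y) = 2.5691 bits

Marginal of X (row sums):
  P(X=0) = 4/57 + 13/57 + 6/19 = 35/57
  P(X=1) = 2/57 + 7/57 + 10/57 = 1/3
  P(X=2) = 0 + 1/57 + 1/57 = 2/57
  P(X=3) = 0 + 0 + 1/57 = 1/57
H(X) = -[(35/57)·log₂(35/57) + (1/3)·log₂(1/3) + (2/57)·log₂(2/57) + (1/57)·log₂(1/57)]
  = 0.43204 + 0.52832 + 0.16958 + 0.10233 = 1.2323 bits

H(Y|X) = H(X,Y) - H(X) = 2.5691 - 1.2323 = 1.3368 bits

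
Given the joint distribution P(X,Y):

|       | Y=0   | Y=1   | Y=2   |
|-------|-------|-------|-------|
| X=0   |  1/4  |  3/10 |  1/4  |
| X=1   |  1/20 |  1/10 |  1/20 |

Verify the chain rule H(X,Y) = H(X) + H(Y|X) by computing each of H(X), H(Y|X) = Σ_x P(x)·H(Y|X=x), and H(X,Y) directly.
H(X) = 0.7219 bits, H(Y|X) = 1.5635 bits, H(X,Y) = 2.2855 bits

Marginal of X (row sums):
  P(X=0) = 1/4 + 3/10 + 1/4 = 4/5
  P(X=1) = 1/20 + 1/10 + 1/20 = 1/5
H(X) = -[(4/5)·log₂(4/5) + (1/5)·log₂(1/5)]
  = 0.2575 + 0.4644 = 0.7219 bits

H(Y|X) = Σ_x P(x)·H(Y|X=x):
  X=0: P(X=0) = 4/5, P(Y|X=0) = (5/16, 3/8, 5/16) → H(Y|X=0) = 1.5794
  X=1: P(X=1) = 1/5, P(Y|X=1) = (1/4, 1/2, 1/4) → H(Y|X=1) = 1.5000
H(Y|X) = (4/5)·1.5794 + (1/5)·1.5000 = 1.5635 bits

H(X,Y) = -Σ_{x,y} P(x,y) log₂ P(x,y). Per-cell terms -P(x,y)·log₂P(x,y):
  X=0: 0.5000, 0.5211, 0.5000
  X=1: 0.2161, 0.3322, 0.2161
Sum of the 6 terms: H(X,Y) = 2.2855 bits

Chain rule check:
  H(X) + H(Y|X) = 0.7219 + 1.5635 = 2.2854 bits
  H(X,Y) = 2.2855 bits
✓ Chain rule verified (Δ = 0.0001 is 4-dp rounding noise: each of the three values was rounded independently).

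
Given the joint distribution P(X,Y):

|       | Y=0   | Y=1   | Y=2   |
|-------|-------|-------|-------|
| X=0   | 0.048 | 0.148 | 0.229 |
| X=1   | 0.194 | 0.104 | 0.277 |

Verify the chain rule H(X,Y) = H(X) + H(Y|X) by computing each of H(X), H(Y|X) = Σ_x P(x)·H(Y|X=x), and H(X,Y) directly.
H(X) = 0.9837 bits, H(Y|X) = 1.4331 bits, H(X,Y) = 2.4168 bits

Marginal of X (row sums):
  P(X=0) = 0.048 + 0.148 + 0.229 = 0.425
  P(X=1) = 0.194 + 0.104 + 0.277 = 0.575
H(X) = -[0.425·log₂(0.425) + 0.575·log₂(0.575)]
  = 0.5246 + 0.4591 = 0.9837 bits

H(Y|X) = Σ_x P(x)·H(Y|X=x):
  X=0: P(X=0) = 0.425, P(Y|X=0) = (48/425, 148/425, 229/425) → H(Y|X=0) = 1.3660
  X=1: P(X=1) = 0.575, P(Y|X=1) = (194/575, 104/575, 277/575) → H(Y|X=1) = 1.4827
H(Y|X) = 0.425·1.3660 + 0.575·1.4827 = 1.4331 bits

H(X,Y) = -Σ_{x,y} P(x,y) log₂ P(x,y). Per-cell terms -P(x,y)·log₂P(x,y):
  X=0: 0.2103, 0.4079, 0.4870
  X=1: 0.4590, 0.3396, 0.5130
Sum of the 6 terms: H(X,Y) = 2.4168 bits

Chain rule check:
  H(X) + H(Y|X) = 0.9837 + 1.4331 = 2.4168 bits
  H(X,Y) = 2.4168 bits
✓ Chain rule verified.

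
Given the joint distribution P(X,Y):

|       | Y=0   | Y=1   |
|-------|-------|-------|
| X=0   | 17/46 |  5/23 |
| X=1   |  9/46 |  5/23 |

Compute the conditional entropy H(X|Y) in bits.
0.9608 bits

H(X|Y) = H(X,Y) - H(Y)

H(X,Y) = -Σ_{x,y} P(x,y) log₂ P(x,y). Per-cell terms -P(x,y)·log₂P(x,y):
  X=0: 0.53073, 0.47862
  X=1: 0.46049, 0.47862
Sum of the 4 terms: H(X,Y) = 1.9485 bits

Marginal of Y (column sums):
  P(Y=0) = 17/46 + 9/46 = 13/23
  P(Y=1) = 5/23 + 5/23 = 10/23
H(Y) = -[(13/23)·log₂(13/23) + (10/23)·log₂(10/23)]
  = 0.46524 + 0.52245 = 0.9877 bits

H(X|Y) = H(X,Y) - H(Y) = 1.9485 - 0.9877 = 0.9608 bits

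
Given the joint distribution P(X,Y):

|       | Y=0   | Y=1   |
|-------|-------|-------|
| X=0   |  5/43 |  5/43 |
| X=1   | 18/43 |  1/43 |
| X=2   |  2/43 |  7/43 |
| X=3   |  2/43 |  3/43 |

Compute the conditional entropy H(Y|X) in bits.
0.6369 bits

H(Y|X) = H(X,Y) - H(X)

H(X,Y) = -Σ_{x,y} P(x,y) log₂ P(x,y). Per-cell terms -P(x,y)·log₂P(x,y):
  X=0: 0.36096938, 0.36096938
  X=1: 0.52590966, 0.12619220
  X=2: 0.20587278, 0.42633416
  X=3: 0.20587278, 0.26799783
Sum of the 8 terms: H(X,Y) = 2.4801182 bits

Marginal of X (row sums):
  P(X=0) = 5/43 + 5/43 = 10/43
  P(X=1) = 18/43 + 1/43 = 19/43
  P(X=2) = 2/43 + 7/43 = 9/43
  P(X=3) = 2/43 + 3/43 = 5/43
H(X) = -[(10/43)·log₂(10/43) + (19/43)·log₂(19/43) + (9/43)·log₂(9/43) + (5/43)·log₂(5/43)]
  = 0.48938062 + 0.52066064 + 0.47225716 + 0.36096938 = 1.8432678 bits

H(Y|X) = H(X,Y) - H(X) = 2.4801182 - 1.8432678 = 0.6369 bits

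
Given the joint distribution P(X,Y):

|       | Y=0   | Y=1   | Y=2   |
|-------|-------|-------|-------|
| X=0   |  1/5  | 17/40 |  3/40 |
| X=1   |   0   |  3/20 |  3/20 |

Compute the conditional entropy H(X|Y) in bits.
0.6827 bits

H(X|Y) = H(X,Y) - H(Y)

H(X,Y) = -Σ_{x,y} P(x,y) log₂ P(x,y). Per-cell terms -P(x,y)·log₂P(x,y):
  X=0: 0.4643856, 0.5246477, 0.2802724
  X=1: 0.0000000, 0.4105448, 0.4105448
  (cells with P = 0 contribute 0)
Sum of the 6 terms: H(X,Y) = 2.090395 bits

Marginal of Y (column sums):
  P(Y=0) = 1/5 + 0 = 1/5
  P(Y=1) = 17/40 + 3/20 = 23/40
  P(Y=2) = 3/40 + 3/20 = 9/40
H(Y) = -[(1/5)·log₂(1/5) + (23/40)·log₂(23/40) + (9/40)·log₂(9/40)]
  = 0.4643856 + 0.4590605 + 0.4842007 = 1.407647 bits

H(X|Y) = H(X,Y) - H(Y) = 2.090395 - 1.407647 = 0.6827 bits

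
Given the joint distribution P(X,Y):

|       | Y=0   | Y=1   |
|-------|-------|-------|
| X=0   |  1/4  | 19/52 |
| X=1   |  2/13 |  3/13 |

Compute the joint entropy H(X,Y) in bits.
1.9344 bits

H(X,Y) = -Σ_{x,y} P(x,y) log₂ P(x,y). Per-cell terms -P(x,y)·log₂P(x,y):
  X=0: 0.5000, 0.5307
  X=1: 0.4155, 0.4882
Sum of the 4 terms: H(X,Y) = 1.9344 bits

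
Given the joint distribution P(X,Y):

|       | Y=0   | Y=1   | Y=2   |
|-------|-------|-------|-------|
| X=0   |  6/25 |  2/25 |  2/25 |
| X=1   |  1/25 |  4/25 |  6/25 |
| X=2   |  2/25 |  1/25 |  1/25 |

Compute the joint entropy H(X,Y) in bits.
2.8431 bits

H(X,Y) = -Σ_{x,y} P(x,y) log₂ P(x,y). Per-cell terms -P(x,y)·log₂P(x,y):
  X=0: 0.4941, 0.2915, 0.2915
  X=1: 0.1858, 0.4230, 0.4941
  X=2: 0.2915, 0.1858, 0.1858
Sum of the 9 terms: H(X,Y) = 2.8431 bits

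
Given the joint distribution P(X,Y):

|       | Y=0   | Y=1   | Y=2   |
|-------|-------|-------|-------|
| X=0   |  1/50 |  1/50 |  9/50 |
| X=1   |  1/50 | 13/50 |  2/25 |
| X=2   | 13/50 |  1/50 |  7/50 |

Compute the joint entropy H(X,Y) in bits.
2.5960 bits

H(X,Y) = -Σ_{x,y} P(x,y) log₂ P(x,y). Per-cell terms -P(x,y)·log₂P(x,y):
  X=0: 0.11288, 0.11288, 0.44531
  X=1: 0.11288, 0.50529, 0.29151
  X=2: 0.50529, 0.11288, 0.39711
Sum of the 9 terms: H(X,Y) = 2.5960 bits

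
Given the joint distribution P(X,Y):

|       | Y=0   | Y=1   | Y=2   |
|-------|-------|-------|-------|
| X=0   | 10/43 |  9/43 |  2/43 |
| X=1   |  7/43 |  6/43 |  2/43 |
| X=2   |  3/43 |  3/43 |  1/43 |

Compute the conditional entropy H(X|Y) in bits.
1.4578 bits

H(X|Y) = H(X,Y) - H(Y)

H(X,Y) = -Σ_{x,y} P(x,y) log₂ P(x,y). Per-cell terms -P(x,y)·log₂P(x,y):
  X=0: 0.4893806, 0.4722572, 0.2058728
  X=1: 0.4263342, 0.3964608, 0.2058728
  X=2: 0.2679978, 0.2679978, 0.1261922
Sum of the 9 terms: H(X,Y) = 2.858366 bits

Marginal of Y (column sums):
  P(Y=0) = 10/43 + 7/43 + 3/43 = 20/43
  P(Y=1) = 9/43 + 6/43 + 3/43 = 18/43
  P(Y=2) = 2/43 + 2/43 + 1/43 = 5/43
H(Y) = -[(20/43)·log₂(20/43) + (18/43)·log₂(18/43) + (5/43)·log₂(5/43)]
  = 0.5136450 + 0.5259097 + 0.3609694 = 1.400524 bits

H(X|Y) = H(X,Y) - H(Y) = 2.858366 - 1.400524 = 1.4578 bits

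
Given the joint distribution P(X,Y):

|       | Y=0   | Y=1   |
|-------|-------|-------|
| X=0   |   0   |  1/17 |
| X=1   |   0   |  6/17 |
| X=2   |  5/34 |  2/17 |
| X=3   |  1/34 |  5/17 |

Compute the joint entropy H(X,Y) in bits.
2.2096 bits

H(X,Y) = -Σ_{x,y} P(x,y) log₂ P(x,y). Per-cell terms -P(x,y)·log₂P(x,y):
  X=0: 0.00000, 0.24044
  X=1: 0.00000, 0.53029
  X=2: 0.40670, 0.36323
  X=3: 0.14963, 0.51927
  (cells with P = 0 contribute 0)
Sum of the 8 terms: H(X,Y) = 2.2096 bits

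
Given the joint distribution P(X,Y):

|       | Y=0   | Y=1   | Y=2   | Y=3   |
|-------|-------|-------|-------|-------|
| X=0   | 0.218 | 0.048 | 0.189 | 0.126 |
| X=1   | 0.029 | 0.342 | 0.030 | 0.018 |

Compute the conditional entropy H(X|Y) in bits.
0.5433 bits

H(X|Y) = H(X,Y) - H(Y)

H(X,Y) = -Σ_{x,y} P(x,y) log₂ P(x,y). Per-cell terms -P(x,y)·log₂P(x,y):
  X=0: 0.47908, 0.21028, 0.45427, 0.37655
  X=1: 0.14813, 0.52939, 0.15177, 0.10433
Sum of the 8 terms: H(X,Y) = 2.4538 bits

Marginal of Y (column sums):
  P(Y=0) = 0.218 + 0.029 = 0.247
  P(Y=1) = 0.048 + 0.342 = 0.390
  P(Y=2) = 0.189 + 0.030 = 0.219
  P(Y=3) = 0.126 + 0.018 = 0.144
H(Y) = -[0.247·log₂(0.247) + 0.390·log₂(0.390) + 0.219·log₂(0.219) + 0.144·log₂(0.144)]
  = 0.49830 + 0.52980 + 0.47983 + 0.40260 = 1.9105 bits

H(X|Y) = H(X,Y) - H(Y) = 2.4538 - 1.9105 = 0.5433 bits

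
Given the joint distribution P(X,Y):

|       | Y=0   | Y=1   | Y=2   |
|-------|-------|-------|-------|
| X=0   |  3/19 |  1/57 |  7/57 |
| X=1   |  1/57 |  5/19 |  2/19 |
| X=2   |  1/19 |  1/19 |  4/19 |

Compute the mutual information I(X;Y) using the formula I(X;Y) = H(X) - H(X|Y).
0.3462 bits

I(X;Y) = H(X) - H(X|Y)

Marginal of X (row sums):
  P(X=0) = 3/19 + 1/57 + 7/57 = 17/57
  P(X=1) = 1/57 + 5/19 + 2/19 = 22/57
  P(X=2) = 1/19 + 1/19 + 4/19 = 6/19
H(X) = -[(17/57)·log₂(17/57) + (22/57)·log₂(22/57) + (6/19)·log₂(6/19)]
  = 0.5206 + 0.5301 + 0.5251 = 1.5758 bits

Marginal of Y (column sums):
  P(Y=0) = 3/19 + 1/57 + 1/19 = 13/57
  P(Y=1) = 1/57 + 5/19 + 1/19 = 1/3
  P(Y=2) = 7/57 + 2/19 + 4/19 = 25/57
H(X|Y) = Σ_y P(y)·H(X|Y=y):
  Y=0: P(Y=0) = 13/57, P(X|Y=0) = (9/13, 1/13, 3/13) → H(X|Y=0) = 1.1401
  Y=1: P(Y=1) = 1/3, P(X|Y=1) = (1/19, 15/19, 3/19) → H(X|Y=1) = 0.9133
  Y=2: P(Y=2) = 25/57, P(X|Y=2) = (7/25, 6/25, 12/25) → H(X|Y=2) = 1.5166
H(X|Y) = (13/57)·1.1401 + (1/3)·0.9133 + (25/57)·1.5166 = 1.2296 bits

I(X;Y) = H(X) - H(X|Y) = 1.5758 - 1.2296 = 0.3462 bits

Cross-check via I(X;Y) = H(X) + H(Y) - H(X,Y): computing H(Y) from the column sums and H(X,Y) from the 9 cells in the same way gives H(Y) = 1.5362 bits and H(X,Y) = 2.7658 bits, so
I(X;Y) = 1.5758 + 1.5362 - 2.7658 = 0.3462 bits ✓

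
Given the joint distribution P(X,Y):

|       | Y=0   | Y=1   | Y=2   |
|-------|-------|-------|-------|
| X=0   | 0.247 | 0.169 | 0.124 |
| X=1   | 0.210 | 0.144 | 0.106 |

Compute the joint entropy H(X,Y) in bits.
2.5238 bits

H(X,Y) = -Σ_{x,y} P(x,y) log₂ P(x,y). Per-cell terms -P(x,y)·log₂P(x,y):
  X=0: 0.4983, 0.4335, 0.3734
  X=1: 0.4728, 0.4026, 0.3432
Sum of the 6 terms: H(X,Y) = 2.5238 bits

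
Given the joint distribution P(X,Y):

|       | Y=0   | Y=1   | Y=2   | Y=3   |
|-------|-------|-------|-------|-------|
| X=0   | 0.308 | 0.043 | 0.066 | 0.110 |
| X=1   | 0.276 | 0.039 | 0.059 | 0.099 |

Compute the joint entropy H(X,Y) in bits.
2.5939 bits

H(X,Y) = -Σ_{x,y} P(x,y) log₂ P(x,y). Per-cell terms -P(x,y)·log₂P(x,y):
  X=0: 0.5233, 0.1952, 0.2588, 0.3503
  X=1: 0.5126, 0.1825, 0.2409, 0.3303
Sum of the 8 terms: H(X,Y) = 2.5939 bits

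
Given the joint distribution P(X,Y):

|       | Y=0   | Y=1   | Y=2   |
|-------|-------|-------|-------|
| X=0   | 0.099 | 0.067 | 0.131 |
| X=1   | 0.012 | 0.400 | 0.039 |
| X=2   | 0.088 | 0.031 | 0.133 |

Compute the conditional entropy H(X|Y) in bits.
1.1283 bits

H(X|Y) = H(X,Y) - H(Y)

H(X,Y) = -Σ_{x,y} P(x,y) log₂ P(x,y). Per-cell terms -P(x,y)·log₂P(x,y):
  X=0: 0.33031, 0.26128, 0.38414
  X=1: 0.07657, 0.52877, 0.18253
  X=2: 0.30856, 0.15536, 0.38710
Sum of the 9 terms: H(X,Y) = 2.6146 bits

Marginal of Y (column sums):
  P(Y=0) = 0.099 + 0.012 + 0.088 = 0.199
  P(Y=1) = 0.067 + 0.400 + 0.031 = 0.498
  P(Y=2) = 0.131 + 0.039 + 0.133 = 0.303
H(Y) = -[0.199·log₂(0.199) + 0.498·log₂(0.498) + 0.303·log₂(0.303)]
  = 0.46350 + 0.50088 + 0.52195 = 1.4863 bits

H(X|Y) = H(X,Y) - H(Y) = 2.6146 - 1.4863 = 1.1283 bits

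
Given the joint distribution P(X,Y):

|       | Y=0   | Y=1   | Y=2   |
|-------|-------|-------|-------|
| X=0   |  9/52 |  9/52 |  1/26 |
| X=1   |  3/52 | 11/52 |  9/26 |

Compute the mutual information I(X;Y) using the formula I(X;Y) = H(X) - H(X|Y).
0.2118 bits

I(X;Y) = H(X) - H(X|Y)

Marginal of X (row sums):
  P(X=0) = 9/52 + 9/52 + 1/26 = 5/13
  P(X=1) = 3/52 + 11/52 + 9/26 = 8/13
H(X) = -[(5/13)·log₂(5/13) + (8/13)·log₂(8/13)]
  = 0.53020 + 0.43104 = 0.9612 bits

Marginal of Y (column sums):
  P(Y=0) = 9/52 + 3/52 = 3/13
  P(Y=1) = 9/52 + 11/52 = 5/13
  P(Y=2) = 1/26 + 9/26 = 5/13
H(X|Y) = Σ_y P(y)·H(X|Y=y):
  Y=0: P(Y=0) = 3/13, P(X|Y=0) = (3/4, 1/4) → H(X|Y=0) = 0.81128
  Y=1: P(Y=1) = 5/13, P(X|Y=1) = (9/20, 11/20) → H(X|Y=1) = 0.99277
  Y=2: P(Y=2) = 5/13, P(X|Y=2) = (1/10, 9/10) → H(X|Y=2) = 0.46900
H(X|Y) = (3/13)·0.81128 + (5/13)·0.99277 + (5/13)·0.46900 = 0.7494 bits

I(X;Y) = H(X) - H(X|Y) = 0.9612 - 0.7494 = 0.2118 bits

Cross-check via I(X;Y) = H(X) + H(Y) - H(X,Y): computing H(Y) from the column sums and H(X,Y) from the 6 cells in the same way gives H(Y) = 1.5486 bits and H(X,Y) = 2.2980 bits, so
I(X;Y) = 0.9612 + 1.5486 - 2.2980 = 0.2118 bits ✓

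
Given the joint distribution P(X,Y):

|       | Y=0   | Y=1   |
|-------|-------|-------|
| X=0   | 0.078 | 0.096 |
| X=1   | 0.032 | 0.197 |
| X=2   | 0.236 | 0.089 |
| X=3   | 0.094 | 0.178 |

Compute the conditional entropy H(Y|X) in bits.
0.8345 bits

H(Y|X) = H(X,Y) - H(X)

H(X,Y) = -Σ_{x,y} P(x,y) log₂ P(x,y). Per-cell terms -P(x,y)·log₂P(x,y):
  X=0: 0.287070, 0.324559
  X=1: 0.158905, 0.461715
  X=2: 0.491621, 0.310615
  X=3: 0.320652, 0.443229
Sum of the 8 terms: H(X,Y) = 2.79837 bits

Marginal of X (row sums):
  P(X=0) = 0.078 + 0.096 = 0.174
  P(X=1) = 0.032 + 0.197 = 0.229
  P(X=2) = 0.236 + 0.089 = 0.325
  P(X=3) = 0.094 + 0.178 = 0.272
H(X) = -[0.174·log₂(0.174) + 0.229·log₂(0.229) + 0.325·log₂(0.325) + 0.272·log₂(0.272)]
  = 0.438974 + 0.486987 + 0.526984 + 0.510903 = 1.96385 bits

H(Y|X) = H(X,Y) - H(X) = 2.79837 - 1.96385 = 0.8345 bits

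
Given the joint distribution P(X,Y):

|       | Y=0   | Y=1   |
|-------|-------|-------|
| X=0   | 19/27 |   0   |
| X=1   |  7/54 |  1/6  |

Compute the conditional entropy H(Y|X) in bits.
0.2929 bits

H(Y|X) = H(X,Y) - H(X)

H(X,Y) = -Σ_{x,y} P(x,y) log₂ P(x,y). Per-cell terms -P(x,y)·log₂P(x,y):
  X=0: 0.3567496, 0.0000000
  X=1: 0.3820876, 0.4308271
  (cells with P = 0 contribute 0)
Sum of the 4 terms: H(X,Y) = 1.169664 bits

Marginal of X (row sums):
  P(X=0) = 19/27 + 0 = 19/27
  P(X=1) = 7/54 + 1/6 = 8/27
H(X) = -[(19/27)·log₂(19/27) + (8/27)·log₂(8/27)]
  = 0.3567496 + 0.5199667 = 0.876716 bits

H(Y|X) = H(X,Y) - H(X) = 1.169664 - 0.876716 = 0.2929 bits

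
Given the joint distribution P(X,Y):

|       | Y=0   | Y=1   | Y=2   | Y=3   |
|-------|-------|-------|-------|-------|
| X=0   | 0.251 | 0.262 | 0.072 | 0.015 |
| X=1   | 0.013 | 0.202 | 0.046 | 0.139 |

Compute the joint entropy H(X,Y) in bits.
2.5187 bits

H(X,Y) = -Σ_{x,y} P(x,y) log₂ P(x,y). Per-cell terms -P(x,y)·log₂P(x,y):
  X=0: 0.5005544, 0.5062787, 0.2733019, 0.0908834
  X=1: 0.0814495, 0.4661297, 0.2043422, 0.3957112
Sum of the 8 terms: H(X,Y) = 2.5187 bits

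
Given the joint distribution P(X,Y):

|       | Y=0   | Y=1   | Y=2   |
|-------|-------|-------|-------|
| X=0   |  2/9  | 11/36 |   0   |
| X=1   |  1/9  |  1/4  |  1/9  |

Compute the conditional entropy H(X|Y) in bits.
0.8576 bits

H(X|Y) = H(X,Y) - H(Y)

H(X,Y) = -Σ_{x,y} P(x,y) log₂ P(x,y). Per-cell terms -P(x,y)·log₂P(x,y):
  X=0: 0.48221, 0.52265, 0.00000
  X=1: 0.35221, 0.50000, 0.35221
  (cells with P = 0 contribute 0)
Sum of the 6 terms: H(X,Y) = 2.20928 bits

Marginal of Y (column sums):
  P(Y=0) = 2/9 + 1/9 = 1/3
  P(Y=1) = 11/36 + 1/4 = 5/9
  P(Y=2) = 0 + 1/9 = 1/9
H(Y) = -[(1/3)·log₂(1/3) + (5/9)·log₂(5/9) + (1/9)·log₂(1/9)]
  = 0.52832 + 0.47111 + 0.35221 = 1.35164 bits

H(X|Y) = H(X,Y) - H(Y) = 2.20928 - 1.35164 = 0.8576 bits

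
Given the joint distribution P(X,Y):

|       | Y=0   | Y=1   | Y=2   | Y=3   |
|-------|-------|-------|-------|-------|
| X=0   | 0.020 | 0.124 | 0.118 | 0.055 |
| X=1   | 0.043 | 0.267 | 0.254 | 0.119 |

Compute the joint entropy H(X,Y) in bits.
2.6518 bits

H(X,Y) = -Σ_{x,y} P(x,y) log₂ P(x,y). Per-cell terms -P(x,y)·log₂P(x,y):
  X=0: 0.11288, 0.37344, 0.36381, 0.23014
  X=1: 0.19520, 0.50866, 0.50218, 0.36545
Sum of the 8 terms: H(X,Y) = 2.6518 bits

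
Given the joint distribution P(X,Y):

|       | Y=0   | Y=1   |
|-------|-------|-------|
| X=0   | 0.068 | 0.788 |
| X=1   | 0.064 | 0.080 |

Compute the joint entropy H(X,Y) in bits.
1.0799 bits

H(X,Y) = -Σ_{x,y} P(x,y) log₂ P(x,y). Per-cell terms -P(x,y)·log₂P(x,y):
  X=0: 0.2637, 0.2709
  X=1: 0.2538, 0.2915
Sum of the 4 terms: H(X,Y) = 1.0799 bits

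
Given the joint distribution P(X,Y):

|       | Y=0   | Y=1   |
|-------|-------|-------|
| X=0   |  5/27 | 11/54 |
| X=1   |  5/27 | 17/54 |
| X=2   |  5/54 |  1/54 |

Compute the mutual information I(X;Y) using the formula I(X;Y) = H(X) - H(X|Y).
0.0601 bits

I(X;Y) = H(X) - H(X|Y)

Marginal of X (row sums):
  P(X=0) = 5/27 + 11/54 = 7/18
  P(X=1) = 5/27 + 17/54 = 1/2
  P(X=2) = 5/54 + 1/54 = 1/9
H(X) = -[(7/18)·log₂(7/18) + (1/2)·log₂(1/2) + (1/9)·log₂(1/9)]
  = 0.52989 + 0.50000 + 0.35221 = 1.38210 bits

Marginal of Y (column sums):
  P(Y=0) = 5/27 + 5/27 + 5/54 = 25/54
  P(Y=1) = 11/54 + 17/54 + 1/54 = 29/54
H(X|Y) = Σ_y P(y)·H(X|Y=y):
  Y=0: P(Y=0) = 25/54, P(X|Y=0) = (2/5, 2/5, 1/5) → H(X|Y=0) = 1.52193
  Y=1: P(Y=1) = 29/54, P(X|Y=1) = (11/29, 17/29, 1/29) → H(X|Y=1) = 1.14968
H(X|Y) = (25/54)·1.52193 + (29/54)·1.14968 = 1.32202 bits

I(X;Y) = H(X) - H(X|Y) = 1.38210 - 1.32202 = 0.0601 bits

Cross-check via I(X;Y) = H(X) + H(Y) - H(X,Y): computing H(Y) from the column sums and H(X,Y) from the 6 cells in the same way gives H(Y) = 0.99604 bits and H(X,Y) = 2.31806 bits, so
I(X;Y) = 1.38210 + 0.99604 - 2.31806 = 0.0601 bits ✓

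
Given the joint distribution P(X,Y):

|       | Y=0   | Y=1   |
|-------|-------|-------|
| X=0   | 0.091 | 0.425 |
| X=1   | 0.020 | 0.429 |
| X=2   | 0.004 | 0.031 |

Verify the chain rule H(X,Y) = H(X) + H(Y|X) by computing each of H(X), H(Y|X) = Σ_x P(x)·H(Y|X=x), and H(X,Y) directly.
H(X) = 1.1805 bits, H(Y|X) = 0.4827 bits, H(X,Y) = 1.6632 bits

Marginal of X (row sums):
  P(X=0) = 0.091 + 0.425 = 0.516
  P(X=1) = 0.020 + 0.429 = 0.449
  P(X=2) = 0.004 + 0.031 = 0.035
H(X) = -[0.516·log₂(0.516) + 0.449·log₂(0.449) + 0.035·log₂(0.035)]
  = 0.49255 + 0.51869 + 0.16928 = 1.1805 bits

H(Y|X) = Σ_x P(x)·H(Y|X=x):
  X=0: P(X=0) = 0.516, P(Y|X=0) = (91/516, 425/516) → H(Y|X=0) = 0.67204
  X=1: P(X=1) = 0.449, P(Y|X=1) = (20/449, 429/449) → H(Y|X=1) = 0.26275
  X=2: P(X=2) = 0.035, P(Y|X=2) = (4/35, 31/35) → H(Y|X=2) = 0.51271
H(Y|X) = 0.516·0.67204 + 0.449·0.26275 + 0.035·0.51271 = 0.4827 bits

H(X,Y) = -Σ_{x,y} P(x,y) log₂ P(x,y). Per-cell terms -P(x,y)·log₂P(x,y):
  X=0: 0.31468, 0.52465
  X=1: 0.11288, 0.52379
  X=2: 0.03186, 0.15536
Sum of the 6 terms: H(X,Y) = 1.6632 bits

Chain rule check:
  H(X) + H(Y|X) = 1.1805 + 0.4827 = 1.6632 bits
  H(X,Y) = 1.6632 bits
✓ Chain rule verified.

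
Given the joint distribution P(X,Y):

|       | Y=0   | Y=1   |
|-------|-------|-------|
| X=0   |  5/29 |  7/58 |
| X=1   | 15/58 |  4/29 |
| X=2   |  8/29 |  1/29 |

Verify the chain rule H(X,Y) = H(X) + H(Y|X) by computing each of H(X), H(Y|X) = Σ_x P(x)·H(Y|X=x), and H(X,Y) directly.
H(X) = 1.5720 bits, H(Y|X) = 0.8123 bits, H(X,Y) = 2.3843 bits

Marginal of X (row sums):
  P(X=0) = 5/29 + 7/58 = 17/58
  P(X=1) = 15/58 + 4/29 = 23/58
  P(X=2) = 8/29 + 1/29 = 9/29
H(X) = -[(17/58)·log₂(17/58) + (23/58)·log₂(23/58) + (9/29)·log₂(9/29)]
  = 0.5189 + 0.5292 + 0.5239 = 1.5720 bits

H(Y|X) = Σ_x P(x)·H(Y|X=x):
  X=0: P(X=0) = 17/58, P(Y|X=0) = (10/17, 7/17) → H(Y|X=0) = 0.9774
  X=1: P(X=1) = 23/58, P(Y|X=1) = (15/23, 8/23) → H(Y|X=1) = 0.9321
  X=2: P(X=2) = 9/29, P(Y|X=2) = (8/9, 1/9) → H(Y|X=2) = 0.5033
H(Y|X) = (17/58)·0.9774 + (23/58)·0.9321 + (9/29)·0.5033 = 0.8123 bits

H(X,Y) = -Σ_{x,y} P(x,y) log₂ P(x,y). Per-cell terms -P(x,y)·log₂P(x,y):
  X=0: 0.4373, 0.3682
  X=1: 0.5046, 0.3942
  X=2: 0.5125, 0.1675
Sum of the 6 terms: H(X,Y) = 2.3843 bits

Chain rule check:
  H(X) + H(Y|X) = 1.5720 + 0.8123 = 2.3843 bits
  H(X,Y) = 2.3843 bits
✓ Chain rule verified.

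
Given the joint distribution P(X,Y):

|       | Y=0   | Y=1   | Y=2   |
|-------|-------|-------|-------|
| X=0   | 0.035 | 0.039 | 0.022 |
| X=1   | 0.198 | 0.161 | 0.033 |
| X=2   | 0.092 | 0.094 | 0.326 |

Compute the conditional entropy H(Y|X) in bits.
1.3380 bits

H(Y|X) = H(X,Y) - H(X)

H(X,Y) = -Σ_{x,y} P(x,y) log₂ P(x,y). Per-cell terms -P(x,y)·log₂P(x,y):
  X=0: 0.1693, 0.1825, 0.1211
  X=1: 0.4626, 0.4242, 0.1624
  X=2: 0.3167, 0.3207, 0.5272
Sum of the 9 terms: H(X,Y) = 2.6867 bits

Marginal of X (row sums):
  P(X=0) = 0.035 + 0.039 + 0.022 = 0.096
  P(X=1) = 0.198 + 0.161 + 0.033 = 0.392
  P(X=2) = 0.092 + 0.094 + 0.326 = 0.512
H(X) = -[0.096·log₂(0.096) + 0.392·log₂(0.392) + 0.512·log₂(0.512)]
  = 0.3246 + 0.5296 + 0.4945 = 1.3487 bits

H(Y|X) = H(X,Y) - H(X) = 2.6867 - 1.3487 = 1.3380 bits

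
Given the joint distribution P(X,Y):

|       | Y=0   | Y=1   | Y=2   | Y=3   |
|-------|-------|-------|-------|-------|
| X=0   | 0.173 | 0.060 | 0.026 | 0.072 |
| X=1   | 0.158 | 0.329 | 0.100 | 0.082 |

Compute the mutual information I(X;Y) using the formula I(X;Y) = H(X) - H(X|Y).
0.0980 bits

I(X;Y) = H(X) - H(X|Y)

Marginal of X (row sums):
  P(X=0) = 0.173 + 0.060 + 0.026 + 0.072 = 0.331
  P(X=1) = 0.158 + 0.329 + 0.100 + 0.082 = 0.669
H(X) = -[0.331·log₂(0.331) + 0.669·log₂(0.669)]
  = 0.527977 + 0.387968 = 0.915945 bits

Marginal of Y (column sums):
  P(Y=0) = 0.173 + 0.158 = 0.331
  P(Y=1) = 0.060 + 0.329 = 0.389
  P(Y=2) = 0.026 + 0.100 = 0.126
  P(Y=3) = 0.072 + 0.082 = 0.154
H(X|Y) = Σ_y P(y)·H(X|Y=y):
  Y=0: P(Y=0) = 0.331, P(X|Y=0) = (173/331, 158/331) → H(X|Y=0) = 0.998518
  Y=1: P(Y=1) = 0.389, P(X|Y=1) = (60/389, 329/389) → H(X|Y=1) = 0.620354
  Y=2: P(Y=2) = 0.126, P(X|Y=2) = (13/63, 50/63) → H(X|Y=2) = 0.734446
  Y=3: P(Y=3) = 0.154, P(X|Y=3) = (36/77, 41/77) → H(X|Y=3) = 0.996956
H(X|Y) = 0.331·0.998518 + 0.389·0.620354 + 0.126·0.734446 + 0.154·0.996956 = 0.817899 bits

I(X;Y) = H(X) - H(X|Y) = 0.915945 - 0.817899 = 0.0980 bits

Cross-check via I(X;Y) = H(X) + H(Y) - H(X,Y): computing H(Y) from the column sums and H(X,Y) from the 8 cells in the same way gives H(Y) = 1.850054 bits and H(X,Y) = 2.667952 bits, so
I(X;Y) = 0.915945 + 1.850054 - 2.667952 = 0.0980 bits ✓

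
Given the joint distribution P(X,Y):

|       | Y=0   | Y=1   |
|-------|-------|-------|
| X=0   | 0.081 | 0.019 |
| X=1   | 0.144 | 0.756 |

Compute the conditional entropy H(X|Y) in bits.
0.3408 bits

H(X|Y) = H(X,Y) - H(Y)

H(X,Y) = -Σ_{x,y} P(x,y) log₂ P(x,y). Per-cell terms -P(x,y)·log₂P(x,y):
  X=0: 0.2937, 0.1086
  X=1: 0.4026, 0.3051
Sum of the 4 terms: H(X,Y) = 1.1100 bits

Marginal of Y (column sums):
  P(Y=0) = 0.081 + 0.144 = 0.225
  P(Y=1) = 0.019 + 0.756 = 0.775
H(Y) = -[0.225·log₂(0.225) + 0.775·log₂(0.775)]
  = 0.4842 + 0.2850 = 0.7692 bits

H(X|Y) = H(X,Y) - H(Y) = 1.1100 - 0.7692 = 0.3408 bits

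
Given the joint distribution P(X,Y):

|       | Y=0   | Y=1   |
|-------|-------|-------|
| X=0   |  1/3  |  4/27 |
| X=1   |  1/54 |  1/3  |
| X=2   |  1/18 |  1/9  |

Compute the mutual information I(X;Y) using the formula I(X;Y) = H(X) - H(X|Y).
0.2886 bits

I(X;Y) = H(X) - H(X|Y)

Marginal of X (row sums):
  P(X=0) = 1/3 + 4/27 = 13/27
  P(X=1) = 1/54 + 1/3 = 19/54
  P(X=2) = 1/18 + 1/9 = 1/6
H(X) = -[(13/27)·log₂(13/27) + (19/54)·log₂(19/54) + (1/6)·log₂(1/6)]
  = 0.5076971 + 0.5302267 + 0.4308271 = 1.468751 bits

Marginal of Y (column sums):
  P(Y=0) = 1/3 + 1/54 + 1/18 = 11/27
  P(Y=1) = 4/27 + 1/3 + 1/9 = 16/27
H(X|Y) = Σ_y P(y)·H(X|Y=y):
  Y=0: P(Y=0) = 11/27, P(X|Y=0) = (9/11, 1/22, 3/22) → H(X|Y=0) = 0.8315435
  Y=1: P(Y=1) = 16/27, P(X|Y=1) = (1/4, 9/16, 3/16) → H(X|Y=1) = 1.4197367
H(X|Y) = (11/27)·0.8315435 + (16/27)·1.4197367 = 1.180102 bits

I(X;Y) = H(X) - H(X|Y) = 1.468751 - 1.180102 = 0.2886 bits

Cross-check via I(X;Y) = H(X) + H(Y) - H(X,Y): computing H(Y) from the column sums and H(X,Y) from the 6 cells in the same way gives H(Y) = 0.975119 bits and H(X,Y) = 2.155222 bits, so
I(X;Y) = 1.468751 + 0.975119 - 2.155222 = 0.2886 bits ✓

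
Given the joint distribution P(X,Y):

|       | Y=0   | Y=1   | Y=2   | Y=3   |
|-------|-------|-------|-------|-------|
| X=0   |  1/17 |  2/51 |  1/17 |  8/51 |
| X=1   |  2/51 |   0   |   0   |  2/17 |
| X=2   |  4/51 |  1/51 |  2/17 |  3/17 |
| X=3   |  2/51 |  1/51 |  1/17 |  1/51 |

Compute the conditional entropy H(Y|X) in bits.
1.6133 bits

H(Y|X) = H(X,Y) - H(X)

H(X,Y) = -Σ_{x,y} P(x,y) log₂ P(x,y). Per-cell terms -P(x,y)·log₂P(x,y):
  X=0: 0.24044, 0.18323, 0.24044, 0.41920
  X=1: 0.18323, 0.00000, 0.00000, 0.36323
  X=2: 0.28803, 0.11122, 0.36323, 0.44162
  X=3: 0.18323, 0.11122, 0.24044, 0.11122
  (cells with P = 0 contribute 0)
Sum of the 16 terms: H(X,Y) = 3.4800 bits

Marginal of X (row sums):
  P(X=0) = 1/17 + 2/51 + 1/17 + 8/51 = 16/51
  P(X=1) = 2/51 + 0 + 0 + 2/17 = 8/51
  P(X=2) = 4/51 + 1/51 + 2/17 + 3/17 = 20/51
  P(X=3) = 2/51 + 1/51 + 1/17 + 1/51 = 7/51
H(X) = -[(16/51)·log₂(16/51) + (8/51)·log₂(8/51) + (20/51)·log₂(20/51) + (7/51)·log₂(7/51)]
  = 0.52468 + 0.41920 + 0.52961 + 0.39324 = 1.8667 bits

H(Y|X) = H(X,Y) - H(X) = 3.4800 - 1.8667 = 1.6133 bits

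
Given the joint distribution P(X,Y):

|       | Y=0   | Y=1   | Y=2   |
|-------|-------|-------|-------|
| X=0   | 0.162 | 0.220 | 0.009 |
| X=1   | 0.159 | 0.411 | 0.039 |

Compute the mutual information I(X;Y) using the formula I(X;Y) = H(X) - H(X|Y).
0.0224 bits

I(X;Y) = H(X) - H(X|Y)

Marginal of X (row sums):
  P(X=0) = 0.162 + 0.220 + 0.009 = 0.391
  P(X=1) = 0.159 + 0.411 + 0.039 = 0.609
H(X) = -[0.391·log₂(0.391) + 0.609·log₂(0.609)]
  = 0.5297 + 0.4357 = 0.9654 bits

Marginal of Y (column sums):
  P(Y=0) = 0.162 + 0.159 = 0.321
  P(Y=1) = 0.220 + 0.411 = 0.631
  P(Y=2) = 0.009 + 0.039 = 0.048
H(X|Y) = Σ_y P(y)·H(X|Y=y):
  Y=0: P(Y=0) = 0.321, P(X|Y=0) = (54/107, 53/107) → H(X|Y=0) = 0.9999
  Y=1: P(Y=1) = 0.631, P(X|Y=1) = (220/631, 411/631) → H(X|Y=1) = 0.9329
  Y=2: P(Y=2) = 0.048, P(X|Y=2) = (3/16, 13/16) → H(X|Y=2) = 0.6962
H(X|Y) = 0.321·0.9999 + 0.631·0.9329 + 0.048·0.6962 = 0.9430 bits

I(X;Y) = H(X) - H(X|Y) = 0.9654 - 0.9430 = 0.0224 bits

Cross-check via I(X;Y) = H(X) + H(Y) - H(X,Y): computing H(Y) from the column sums and H(X,Y) from the 6 cells in the same way gives H(Y) = 1.1557 bits and H(X,Y) = 2.0987 bits, so
I(X;Y) = 0.9654 + 1.1557 - 2.0987 = 0.0224 bits ✓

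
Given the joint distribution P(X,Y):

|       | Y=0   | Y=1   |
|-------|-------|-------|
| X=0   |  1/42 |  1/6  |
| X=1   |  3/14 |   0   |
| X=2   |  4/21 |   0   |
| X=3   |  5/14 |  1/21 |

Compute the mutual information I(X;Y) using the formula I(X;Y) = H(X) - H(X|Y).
0.4345 bits

I(X;Y) = H(X) - H(X|Y)

Marginal of X (row sums):
  P(X=0) = 1/42 + 1/6 = 4/21
  P(X=1) = 3/14 + 0 = 3/14
  P(X=2) = 4/21 + 0 = 4/21
  P(X=3) = 5/14 + 1/21 = 17/42
H(X) = -[(4/21)·log₂(4/21) + (3/14)·log₂(3/14) + (4/21)·log₂(4/21) + (17/42)·log₂(17/42)]
  = 0.4556795 + 0.4762269 + 0.4556795 + 0.5281554 = 1.915741 bits

Marginal of Y (column sums):
  P(Y=0) = 1/42 + 3/14 + 4/21 + 5/14 = 11/14
  P(Y=1) = 1/6 + 0 + 0 + 1/21 = 3/14
H(X|Y) = Σ_y P(y)·H(X|Y=y):
  Y=0: P(Y=0) = 11/14, P(X|Y=0) = (1/33, 3/11, 8/33, 5/11) → H(X|Y=0) = 1.6767370
  Y=1: P(Y=1) = 3/14, P(X|Y=1) = (7/9, 0, 0, 2/9) → H(X|Y=1) = 0.7642045
H(X|Y) = (11/14)·1.6767370 + (3/14)·0.7642045 = 1.481194 bits

I(X;Y) = H(X) - H(X|Y) = 1.915741 - 1.481194 = 0.4345 bits

Cross-check via I(X;Y) = H(X) + H(Y) - H(X,Y): computing H(Y) from the column sums and H(X,Y) from the 8 cells in the same way gives H(Y) = 0.749595 bits and H(X,Y) = 2.230790 bits, so
I(X;Y) = 1.915741 + 0.749595 - 2.230790 = 0.4345 bits ✓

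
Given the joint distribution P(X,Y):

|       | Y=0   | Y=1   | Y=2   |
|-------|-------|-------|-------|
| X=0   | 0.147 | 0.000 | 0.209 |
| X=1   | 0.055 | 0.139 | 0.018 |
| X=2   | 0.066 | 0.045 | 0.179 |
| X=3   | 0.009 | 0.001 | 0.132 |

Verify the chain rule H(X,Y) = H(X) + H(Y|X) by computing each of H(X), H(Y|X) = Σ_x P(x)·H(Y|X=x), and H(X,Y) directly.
H(X) = 1.9227 bits, H(Y|X) = 1.0473 bits, H(X,Y) = 2.9700 bits

Marginal of X (row sums):
  P(X=0) = 0.147 + 0.000 + 0.209 = 0.356
  P(X=1) = 0.055 + 0.139 + 0.018 = 0.212
  P(X=2) = 0.066 + 0.045 + 0.179 = 0.290
  P(X=3) = 0.009 + 0.001 + 0.132 = 0.142
H(X) = -[0.356·log₂(0.356) + 0.212·log₂(0.212) + 0.290·log₂(0.290) + 0.142·log₂(0.142)]
  = 0.53046 + 0.47443 + 0.51790 + 0.39988 = 1.9227 bits

H(Y|X) = Σ_x P(x)·H(Y|X=x):
  X=0: P(X=0) = 0.356, P(Y|X=0) = (147/356, 0, 209/356) → H(Y|X=0) = 0.97801
  X=1: P(X=1) = 0.212, P(Y|X=1) = (55/212, 139/212, 9/106) → H(Y|X=1) = 1.20638
  X=2: P(X=2) = 0.290, P(Y|X=2) = (33/145, 9/58, 179/290) → H(Y|X=2) = 1.33278
  X=3: P(X=3) = 0.142, P(Y|X=3) = (9/142, 1/142, 66/71) → H(Y|X=3) = 0.40053
H(Y|X) = 0.356·0.97801 + 0.212·1.20638 + 0.290·1.33278 + 0.142·0.40053 = 1.0473 bits

H(X,Y) = -Σ_{x,y} P(x,y) log₂ P(x,y). Per-cell terms -P(x,y)·log₂P(x,y):
  X=0: 0.40662, 0.00000, 0.47201
  X=1: 0.23014, 0.39571, 0.10433
  X=2: 0.25881, 0.20133, 0.44427
  X=3: 0.06116, 0.00997, 0.38562
  (cells with P = 0 contribute 0)
Sum of the 12 terms: H(X,Y) = 2.9700 bits

Chain rule check:
  H(X) + H(Y|X) = 1.9227 + 1.0473 = 2.9700 bits
  H(X,Y) = 2.9700 bits
✓ Chain rule verified.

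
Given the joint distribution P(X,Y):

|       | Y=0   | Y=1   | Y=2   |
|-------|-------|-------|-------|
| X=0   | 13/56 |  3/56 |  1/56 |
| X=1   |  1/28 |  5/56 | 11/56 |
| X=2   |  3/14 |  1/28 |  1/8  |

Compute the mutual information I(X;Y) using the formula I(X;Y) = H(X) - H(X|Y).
0.2734 bits

I(X;Y) = H(X) - H(X|Y)

Marginal of X (row sums):
  P(X=0) = 13/56 + 3/56 + 1/56 = 17/56
  P(X=1) = 1/28 + 5/56 + 11/56 = 9/28
  P(X=2) = 3/14 + 1/28 + 1/8 = 3/8
H(X) = -[(17/56)·log₂(17/56) + (9/28)·log₂(9/28) + (3/8)·log₂(3/8)]
  = 0.52211 + 0.52632 + 0.53064 = 1.57907 bits

Marginal of Y (column sums):
  P(Y=0) = 13/56 + 1/28 + 3/14 = 27/56
  P(Y=1) = 3/56 + 5/56 + 1/28 = 5/28
  P(Y=2) = 1/56 + 11/56 + 1/8 = 19/56
H(X|Y) = Σ_y P(y)·H(X|Y=y):
  Y=0: P(Y=0) = 27/56, P(X|Y=0) = (13/27, 2/27, 4/9) → H(X|Y=0) = 1.30580
  Y=1: P(Y=1) = 5/28, P(X|Y=1) = (3/10, 1/2, 1/5) → H(X|Y=1) = 1.48548
  Y=2: P(Y=2) = 19/56, P(X|Y=2) = (1/19, 11/19, 7/19) → H(X|Y=2) = 1.21081
H(X|Y) = (27/56)·1.30580 + (5/28)·1.48548 + (19/56)·1.21081 = 1.30566 bits

I(X;Y) = H(X) - H(X|Y) = 1.57907 - 1.30566 = 0.2734 bits

Cross-check via I(X;Y) = H(X) + H(Y) - H(X,Y): computing H(Y) from the column sums and H(X,Y) from the 9 cells in the same way gives H(Y) = 1.48036 bits and H(X,Y) = 2.78602 bits, so
I(X;Y) = 1.57907 + 1.48036 - 2.78602 = 0.2734 bits ✓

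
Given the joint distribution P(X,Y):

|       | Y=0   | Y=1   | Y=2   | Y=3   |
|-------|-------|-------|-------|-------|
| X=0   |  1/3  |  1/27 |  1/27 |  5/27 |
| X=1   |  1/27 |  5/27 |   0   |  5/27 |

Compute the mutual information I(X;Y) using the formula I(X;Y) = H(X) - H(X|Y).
0.2866 bits

I(X;Y) = H(X) - H(X|Y)

Marginal of X (row sums):
  P(X=0) = 1/3 + 1/27 + 1/27 + 5/27 = 16/27
  P(X=1) = 1/27 + 5/27 + 0 + 5/27 = 11/27
H(X) = -[(16/27)·log₂(16/27) + (11/27)·log₂(11/27)]
  = 0.4473 + 0.5278 = 0.9751 bits

Marginal of Y (column sums):
  P(Y=0) = 1/3 + 1/27 = 10/27
  P(Y=1) = 1/27 + 5/27 = 2/9
  P(Y=2) = 1/27 + 0 = 1/27
  P(Y=3) = 5/27 + 5/27 = 10/27
H(X|Y) = Σ_y P(y)·H(X|Y=y):
  Y=0: P(Y=0) = 10/27, P(X|Y=0) = (9/10, 1/10) → H(X|Y=0) = 0.4690
  Y=1: P(Y=1) = 2/9, P(X|Y=1) = (1/6, 5/6) → H(X|Y=1) = 0.6500
  Y=2: P(Y=2) = 1/27, P(X|Y=2) = (1, 0) → H(X|Y=2) = 0.0000
  Y=3: P(Y=3) = 10/27, P(X|Y=3) = (1/2, 1/2) → H(X|Y=3) = 1.0000
H(X|Y) = (10/27)·0.4690 + (2/9)·0.6500 + (1/27)·0.0000 + (10/27)·1.0000 = 0.6885 bits

I(X;Y) = H(X) - H(X|Y) = 0.9751 - 0.6885 = 0.2866 bits

Cross-check via I(X;Y) = H(X) + H(Y) - H(X,Y): computing H(Y) from the column sums and H(X,Y) from the 8 cells in the same way gives H(Y) = 1.7198 bits and H(X,Y) = 2.4083 bits, so
I(X;Y) = 0.9751 + 1.7198 - 2.4083 = 0.2866 bits ✓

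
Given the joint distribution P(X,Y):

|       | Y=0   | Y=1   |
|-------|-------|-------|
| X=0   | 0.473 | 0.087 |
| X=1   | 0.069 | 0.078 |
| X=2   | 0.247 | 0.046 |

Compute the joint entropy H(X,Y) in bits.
2.0732 bits

H(X,Y) = -Σ_{x,y} P(x,y) log₂ P(x,y). Per-cell terms -P(x,y)·log₂P(x,y):
  X=0: 0.51088, 0.30649
  X=1: 0.26615, 0.28707
  X=2: 0.49830, 0.20434
Sum of the 6 terms: H(X,Y) = 2.0732 bits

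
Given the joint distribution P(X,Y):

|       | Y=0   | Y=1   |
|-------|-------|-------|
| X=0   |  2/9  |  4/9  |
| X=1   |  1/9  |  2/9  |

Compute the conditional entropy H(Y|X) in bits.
0.9183 bits

H(Y|X) = H(X,Y) - H(X)

H(X,Y) = -Σ_{x,y} P(x,y) log₂ P(x,y). Per-cell terms -P(x,y)·log₂P(x,y):
  X=0: 0.4822, 0.5200
  X=1: 0.3522, 0.4822
Sum of the 4 terms: H(X,Y) = 1.8366 bits

Marginal of X (row sums):
  P(X=0) = 2/9 + 4/9 = 2/3
  P(X=1) = 1/9 + 2/9 = 1/3
H(X) = -[(2/3)·log₂(2/3) + (1/3)·log₂(1/3)]
  = 0.3900 + 0.5283 = 0.9183 bits

H(Y|X) = H(X,Y) - H(X) = 1.8366 - 0.9183 = 0.9183 bits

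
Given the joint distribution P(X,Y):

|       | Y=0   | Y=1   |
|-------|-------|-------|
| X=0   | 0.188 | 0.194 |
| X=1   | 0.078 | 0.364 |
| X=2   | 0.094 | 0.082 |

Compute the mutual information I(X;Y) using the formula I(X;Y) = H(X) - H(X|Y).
0.0882 bits

I(X;Y) = H(X) - H(X|Y)

Marginal of X (row sums):
  P(X=0) = 0.188 + 0.194 = 0.382
  P(X=1) = 0.078 + 0.364 = 0.442
  P(X=2) = 0.094 + 0.082 = 0.176
H(X) = -[0.382·log₂(0.382) + 0.442·log₂(0.442) + 0.176·log₂(0.176)]
  = 0.5304 + 0.5206 + 0.4411 = 1.4921 bits

Marginal of Y (column sums):
  P(Y=0) = 0.188 + 0.078 + 0.094 = 0.360
  P(Y=1) = 0.194 + 0.364 + 0.082 = 0.640
H(X|Y) = Σ_y P(y)·H(X|Y=y):
  Y=0: P(Y=0) = 0.360, P(X|Y=0) = (47/90, 13/60, 47/180) → H(X|Y=0) = 1.4734
  Y=1: P(Y=1) = 0.640, P(X|Y=1) = (97/320, 91/160, 41/320) → H(X|Y=1) = 1.3648
H(X|Y) = 0.360·1.4734 + 0.640·1.3648 = 1.4039 bits

I(X;Y) = H(X) - H(X|Y) = 1.4921 - 1.4039 = 0.0882 bits

Cross-check via I(X;Y) = H(X) + H(Y) - H(X,Y): computing H(Y) from the column sums and H(X,Y) from the 6 cells in the same way gives H(Y) = 0.9427 bits and H(X,Y) = 2.3466 bits, so
I(X;Y) = 1.4921 + 0.9427 - 2.3466 = 0.0882 bits ✓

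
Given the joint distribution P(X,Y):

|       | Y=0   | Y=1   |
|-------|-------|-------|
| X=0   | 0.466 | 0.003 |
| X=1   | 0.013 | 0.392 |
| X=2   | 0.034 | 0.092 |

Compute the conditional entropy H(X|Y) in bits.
0.6326 bits

H(X|Y) = H(X,Y) - H(Y)

H(X,Y) = -Σ_{x,y} P(x,y) log₂ P(x,y). Per-cell terms -P(x,y)·log₂P(x,y):
  X=0: 0.51334, 0.02514
  X=1: 0.08145, 0.52962
  X=2: 0.16586, 0.31668
Sum of the 6 terms: H(X,Y) = 1.6321 bits

Marginal of Y (column sums):
  P(Y=0) = 0.466 + 0.013 + 0.034 = 0.513
  P(Y=1) = 0.003 + 0.392 + 0.092 = 0.487
H(Y) = -[0.513·log₂(0.513) + 0.487·log₂(0.487)]
  = 0.49400 + 0.50551 = 0.9995 bits

H(X|Y) = H(X,Y) - H(Y) = 1.6321 - 0.9995 = 0.6326 bits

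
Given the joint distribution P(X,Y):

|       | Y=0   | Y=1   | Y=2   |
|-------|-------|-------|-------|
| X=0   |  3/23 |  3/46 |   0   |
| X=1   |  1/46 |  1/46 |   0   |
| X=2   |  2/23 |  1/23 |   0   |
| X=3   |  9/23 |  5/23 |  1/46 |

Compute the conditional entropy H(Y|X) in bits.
1.0517 bits

H(Y|X) = H(X,Y) - H(X)

H(X,Y) = -Σ_{x,y} P(x,y) log₂ P(x,y). Per-cell terms -P(x,y)·log₂P(x,y):
  X=0: 0.38330, 0.25687, 0.00000
  X=1: 0.12008, 0.12008, 0.00000
  X=2: 0.30640, 0.19668, 0.00000
  X=3: 0.52968, 0.47862, 0.12008
  (cells with P = 0 contribute 0)
Sum of the 12 terms: H(X,Y) = 2.5118 bits

Marginal of X (row sums):
  P(X=0) = 3/23 + 3/46 + 0 = 9/46
  P(X=1) = 1/46 + 1/46 + 0 = 1/23
  P(X=2) = 2/23 + 1/23 + 0 = 3/23
  P(X=3) = 9/23 + 5/23 + 1/46 = 29/46
H(X) = -[(9/46)·log₂(9/46) + (1/23)·log₂(1/23) + (3/23)·log₂(3/23) + (29/46)·log₂(29/46)]
  = 0.46049 + 0.19668 + 0.38330 + 0.41961 = 1.4601 bits

H(Y|X) = H(X,Y) - H(X) = 2.5118 - 1.4601 = 1.0517 bits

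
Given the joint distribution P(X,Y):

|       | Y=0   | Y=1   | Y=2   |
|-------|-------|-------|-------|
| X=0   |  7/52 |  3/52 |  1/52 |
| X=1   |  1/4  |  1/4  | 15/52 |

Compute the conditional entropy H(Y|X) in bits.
1.5095 bits

H(Y|X) = H(X,Y) - H(X)

H(X,Y) = -Σ_{x,y} P(x,y) log₂ P(x,y). Per-cell terms -P(x,y)·log₂P(x,y):
  X=0: 0.38945, 0.23743, 0.10962
  X=1: 0.50000, 0.50000, 0.51737
Sum of the 6 terms: H(X,Y) = 2.2539 bits

Marginal of X (row sums):
  P(X=0) = 7/52 + 3/52 + 1/52 = 11/52
  P(X=1) = 1/4 + 1/4 + 15/52 = 41/52
H(X) = -[(11/52)·log₂(11/52) + (41/52)·log₂(41/52)]
  = 0.47406 + 0.27035 = 0.7444 bits

H(Y|X) = H(X,Y) - H(X) = 2.2539 - 0.7444 = 1.5095 bits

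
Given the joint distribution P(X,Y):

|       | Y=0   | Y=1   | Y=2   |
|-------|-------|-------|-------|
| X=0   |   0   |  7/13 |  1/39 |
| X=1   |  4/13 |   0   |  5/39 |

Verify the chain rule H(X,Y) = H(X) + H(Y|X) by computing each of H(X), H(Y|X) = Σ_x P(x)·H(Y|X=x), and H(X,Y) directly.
H(X) = 0.9881 bits, H(Y|X) = 0.5314 bits, H(X,Y) = 1.5196 bits

Marginal of X (row sums):
  P(X=0) = 0 + 7/13 + 1/39 = 22/39
  P(X=1) = 4/13 + 0 + 5/39 = 17/39
H(X) = -[(22/39)·log₂(22/39) + (17/39)·log₂(17/39)]
  = 0.465932 + 0.522179 = 0.9881 bits

H(Y|X) = Σ_x P(x)·H(Y|X=x):
  X=0: P(X=0) = 22/39, P(Y|X=0) = (0, 21/22, 1/22) → H(Y|X=0) = 0.266765
  X=1: P(X=1) = 17/39, P(Y|X=1) = (12/17, 0, 5/17) → H(Y|X=1) = 0.873981
H(Y|X) = (22/39)·0.266765 + (17/39)·0.873981 = 0.5314 bits

H(X,Y) = -Σ_{x,y} P(x,y) log₂ P(x,y). Per-cell terms -P(x,y)·log₂P(x,y):
  X=0: 0.000000, 0.480892, 0.135523
  X=1: 0.523212, 0.000000, 0.379933
  (cells with P = 0 contribute 0)
Sum of the 6 terms: H(X,Y) = 1.5196 bits

Chain rule check:
  H(X) + H(Y|X) = 0.9881 + 0.5314 = 1.5195 bits
  H(X,Y) = 1.5196 bits
✓ Chain rule verified (Δ = 0.0001 is 4-dp rounding noise: each of the three values was rounded independently).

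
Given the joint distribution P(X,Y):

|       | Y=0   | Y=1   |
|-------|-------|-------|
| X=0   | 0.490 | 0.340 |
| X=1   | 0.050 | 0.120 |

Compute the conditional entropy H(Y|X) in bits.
0.9589 bits

H(Y|X) = H(X,Y) - H(X)

H(X,Y) = -Σ_{x,y} P(x,y) log₂ P(x,y). Per-cell terms -P(x,y)·log₂P(x,y):
  X=0: 0.50428, 0.52917
  X=1: 0.21610, 0.36707
Sum of the 4 terms: H(X,Y) = 1.6166 bits

Marginal of X (row sums):
  P(X=0) = 0.490 + 0.340 = 0.830
  P(X=1) = 0.050 + 0.120 = 0.170
H(X) = -[0.830·log₂(0.830) + 0.170·log₂(0.170)]
  = 0.22312 + 0.43459 = 0.6577 bits

H(Y|X) = H(X,Y) - H(X) = 1.6166 - 0.6577 = 0.9589 bits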